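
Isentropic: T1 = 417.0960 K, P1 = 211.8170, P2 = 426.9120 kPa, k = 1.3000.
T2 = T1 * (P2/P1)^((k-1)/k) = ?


(k-1)/k = 0.2308
(P2/P1)^exp = 1.1755
T2 = 417.0960 * 1.1755 = 490.3171 K

490.3171 K


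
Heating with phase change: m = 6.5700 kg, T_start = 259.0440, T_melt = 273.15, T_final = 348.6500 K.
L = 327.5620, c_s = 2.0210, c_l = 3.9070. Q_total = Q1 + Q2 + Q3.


Q1 (sensible, solid) = 6.5700 * 2.0210 * 14.1060 = 187.2990 kJ
Q2 (latent) = 6.5700 * 327.5620 = 2152.0823 kJ
Q3 (sensible, liquid) = 6.5700 * 3.9070 * 75.5000 = 1938.0087 kJ
Q_total = 4277.3901 kJ

4277.3901 kJ


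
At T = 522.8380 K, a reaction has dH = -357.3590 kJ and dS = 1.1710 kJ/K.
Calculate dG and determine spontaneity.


T*dS = 522.8380 * 1.1710 = 612.2433 kJ
dG = -357.3590 - 612.2433 = -969.6023 kJ (spontaneous)

dG = -969.6023 kJ, spontaneous


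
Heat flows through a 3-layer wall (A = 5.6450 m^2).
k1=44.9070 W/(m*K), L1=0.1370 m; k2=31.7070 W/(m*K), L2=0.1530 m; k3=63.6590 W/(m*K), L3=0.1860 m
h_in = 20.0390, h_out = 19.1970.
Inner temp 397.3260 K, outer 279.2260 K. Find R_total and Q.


R_conv_in = 1/(20.0390*5.6450) = 0.0088
R_1 = 0.1370/(44.9070*5.6450) = 0.0005
R_2 = 0.1530/(31.7070*5.6450) = 0.0009
R_3 = 0.1860/(63.6590*5.6450) = 0.0005
R_conv_out = 1/(19.1970*5.6450) = 0.0092
R_total = 0.0200 K/W
Q = 118.1000 / 0.0200 = 5910.6456 W

R_total = 0.0200 K/W, Q = 5910.6456 W


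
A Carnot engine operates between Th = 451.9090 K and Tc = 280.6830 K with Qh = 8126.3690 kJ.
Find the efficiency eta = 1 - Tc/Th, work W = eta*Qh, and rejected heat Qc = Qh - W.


eta = 1 - 280.6830/451.9090 = 0.3789
W = 0.3789 * 8126.3690 = 3079.0395 kJ
Qc = 8126.3690 - 3079.0395 = 5047.3295 kJ

eta = 37.8895%, W = 3079.0395 kJ, Qc = 5047.3295 kJ


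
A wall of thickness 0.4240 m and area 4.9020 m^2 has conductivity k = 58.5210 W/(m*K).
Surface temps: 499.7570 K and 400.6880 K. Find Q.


dT = 99.0690 K
Q = 58.5210 * 4.9020 * 99.0690 / 0.4240 = 67028.1092 W

67028.1092 W


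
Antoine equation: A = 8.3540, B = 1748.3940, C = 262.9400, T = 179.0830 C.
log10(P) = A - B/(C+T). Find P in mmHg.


C+T = 442.0230
B/(C+T) = 3.9554
log10(P) = 8.3540 - 3.9554 = 4.3986
P = 10^4.3986 = 25035.9048 mmHg

25035.9048 mmHg


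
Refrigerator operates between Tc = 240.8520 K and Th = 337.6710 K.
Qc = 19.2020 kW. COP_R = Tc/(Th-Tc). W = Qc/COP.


COP = 240.8520 / 96.8190 = 2.4877
W = 19.2020 / 2.4877 = 7.7189 kW

COP = 2.4877, W = 7.7189 kW


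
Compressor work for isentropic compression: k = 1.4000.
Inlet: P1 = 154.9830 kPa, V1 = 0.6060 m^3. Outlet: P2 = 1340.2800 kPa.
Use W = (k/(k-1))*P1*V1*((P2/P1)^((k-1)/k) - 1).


(k-1)/k = 0.2857
(P2/P1)^exp = 1.8522
W = 3.5000 * 154.9830 * 0.6060 * (1.8522 - 1) = 280.1358 kJ

280.1358 kJ


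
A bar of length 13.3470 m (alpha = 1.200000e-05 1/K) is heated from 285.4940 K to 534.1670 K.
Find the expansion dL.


dT = 248.6730 K
dL = 1.200000e-05 * 13.3470 * 248.6730 = 0.039828 m
L_final = 13.386828 m

dL = 0.039828 m


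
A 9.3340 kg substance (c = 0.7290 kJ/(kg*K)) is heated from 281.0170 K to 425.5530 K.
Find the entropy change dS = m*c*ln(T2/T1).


T2/T1 = 1.5143
ln(T2/T1) = 0.4150
dS = 9.3340 * 0.7290 * 0.4150 = 2.8237 kJ/K

2.8237 kJ/K


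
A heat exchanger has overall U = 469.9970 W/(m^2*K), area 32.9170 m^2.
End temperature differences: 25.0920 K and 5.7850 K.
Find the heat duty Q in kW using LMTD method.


LMTD = 13.1584 K
Q = 469.9970 * 32.9170 * 13.1584 = 203571.4744 W = 203.5715 kW

203.5715 kW


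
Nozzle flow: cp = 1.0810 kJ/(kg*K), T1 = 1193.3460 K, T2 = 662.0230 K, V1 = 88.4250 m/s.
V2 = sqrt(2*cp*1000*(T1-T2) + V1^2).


dT = 531.3230 K
2*cp*1000*dT = 1148720.3260
V1^2 = 7818.9806
V2 = sqrt(1156539.3066) = 1075.4252 m/s

1075.4252 m/s


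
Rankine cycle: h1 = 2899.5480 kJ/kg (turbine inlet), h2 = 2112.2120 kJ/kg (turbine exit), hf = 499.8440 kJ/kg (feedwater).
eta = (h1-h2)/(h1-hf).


W = 787.3360 kJ/kg
Q_in = 2399.7040 kJ/kg
eta = 0.3281 = 32.8097%

eta = 32.8097%


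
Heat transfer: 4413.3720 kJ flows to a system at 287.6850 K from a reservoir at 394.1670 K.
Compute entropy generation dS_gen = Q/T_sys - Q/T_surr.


dS_sys = 4413.3720/287.6850 = 15.3410 kJ/K
dS_surr = -4413.3720/394.1670 = -11.1967 kJ/K
dS_gen = 15.3410 - 11.1967 = 4.1443 kJ/K (irreversible)

dS_gen = 4.1443 kJ/K, irreversible


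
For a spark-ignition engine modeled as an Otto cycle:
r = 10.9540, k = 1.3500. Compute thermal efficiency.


r^(k-1) = 2.3113
eta = 1 - 1/2.3113 = 0.5673 = 56.7337%

56.7337%


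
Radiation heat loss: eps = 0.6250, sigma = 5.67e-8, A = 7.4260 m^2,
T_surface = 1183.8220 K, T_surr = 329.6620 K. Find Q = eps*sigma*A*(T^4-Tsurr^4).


T^4 = 1.9640e+12
Tsurr^4 = 1.1811e+10
Q = 0.6250 * 5.67e-8 * 7.4260 * 1.9522e+12 = 513740.8709 W

513740.8709 W


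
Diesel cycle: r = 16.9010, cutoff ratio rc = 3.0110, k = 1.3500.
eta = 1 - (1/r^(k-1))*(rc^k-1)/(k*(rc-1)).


r^(k-1) = 2.6901
rc^k = 4.4285
eta = 0.5305 = 53.0546%

53.0546%


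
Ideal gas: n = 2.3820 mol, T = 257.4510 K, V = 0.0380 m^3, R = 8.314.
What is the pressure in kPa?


P = nRT/V = 2.3820 * 8.314 * 257.4510 / 0.0380
= 5098.5462 / 0.0380 = 134172.2689 Pa = 134.1723 kPa

134.1723 kPa


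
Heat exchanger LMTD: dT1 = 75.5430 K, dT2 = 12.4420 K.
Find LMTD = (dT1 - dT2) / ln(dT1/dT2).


dT1/dT2 = 6.0716
ln(dT1/dT2) = 1.8036
LMTD = 63.1010 / 1.8036 = 34.9857 K

34.9857 K


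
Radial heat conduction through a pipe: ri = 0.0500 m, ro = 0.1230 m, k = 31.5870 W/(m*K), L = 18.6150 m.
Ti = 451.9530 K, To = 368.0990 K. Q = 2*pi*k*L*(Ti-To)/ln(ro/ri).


dT = 83.8540 K
ln(ro/ri) = 0.9002
Q = 2*pi*31.5870*18.6150*83.8540 / 0.9002 = 344155.4978 W

344155.4978 W


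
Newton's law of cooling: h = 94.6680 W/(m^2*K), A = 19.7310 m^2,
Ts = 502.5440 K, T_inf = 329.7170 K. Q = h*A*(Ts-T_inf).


dT = 172.8270 K
Q = 94.6680 * 19.7310 * 172.8270 = 322822.5696 W

322822.5696 W


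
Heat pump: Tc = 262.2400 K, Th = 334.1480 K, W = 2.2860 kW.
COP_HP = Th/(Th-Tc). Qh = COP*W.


COP = 334.1480 / 71.9080 = 4.6469
Qh = 4.6469 * 2.2860 = 10.6228 kW

COP = 4.6469, Qh = 10.6228 kW


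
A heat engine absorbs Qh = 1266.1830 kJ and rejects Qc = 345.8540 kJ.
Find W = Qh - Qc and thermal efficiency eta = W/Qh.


W = 1266.1830 - 345.8540 = 920.3290 kJ
eta = 920.3290 / 1266.1830 = 0.7269 = 72.6853%

W = 920.3290 kJ, eta = 72.6853%


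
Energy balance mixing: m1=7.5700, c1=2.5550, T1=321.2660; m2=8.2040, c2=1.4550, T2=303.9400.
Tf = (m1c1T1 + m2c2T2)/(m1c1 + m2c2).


num = 9841.7952
den = 31.2782
Tf = 314.6538 K

314.6538 K


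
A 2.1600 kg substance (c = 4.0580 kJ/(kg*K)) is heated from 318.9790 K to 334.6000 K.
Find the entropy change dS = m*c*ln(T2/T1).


T2/T1 = 1.0490
ln(T2/T1) = 0.0478
dS = 2.1600 * 4.0580 * 0.0478 = 0.4191 kJ/K

0.4191 kJ/K


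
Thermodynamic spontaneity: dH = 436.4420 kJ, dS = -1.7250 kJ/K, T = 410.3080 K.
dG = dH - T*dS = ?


T*dS = 410.3080 * -1.7250 = -707.7813 kJ
dG = 436.4420 + 707.7813 = 1144.2233 kJ (non-spontaneous)

dG = 1144.2233 kJ, non-spontaneous


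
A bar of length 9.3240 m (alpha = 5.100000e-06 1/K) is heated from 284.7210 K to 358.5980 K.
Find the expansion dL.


dT = 73.8770 K
dL = 5.100000e-06 * 9.3240 * 73.8770 = 0.003513 m
L_final = 9.327513 m

dL = 0.003513 m


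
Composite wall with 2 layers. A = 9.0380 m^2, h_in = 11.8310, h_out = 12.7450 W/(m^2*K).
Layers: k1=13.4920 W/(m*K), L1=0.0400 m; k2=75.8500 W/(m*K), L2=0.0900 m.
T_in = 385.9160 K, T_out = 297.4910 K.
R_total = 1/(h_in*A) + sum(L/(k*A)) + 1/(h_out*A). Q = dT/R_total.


R_conv_in = 1/(11.8310*9.0380) = 0.0094
R_1 = 0.0400/(13.4920*9.0380) = 0.0003
R_2 = 0.0900/(75.8500*9.0380) = 0.0001
R_conv_out = 1/(12.7450*9.0380) = 0.0087
R_total = 0.0185 K/W
Q = 88.4250 / 0.0185 = 4781.6137 W

R_total = 0.0185 K/W, Q = 4781.6137 W


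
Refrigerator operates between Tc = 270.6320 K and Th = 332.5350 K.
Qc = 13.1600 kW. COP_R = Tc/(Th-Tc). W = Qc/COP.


COP = 270.6320 / 61.9030 = 4.3719
W = 13.1600 / 4.3719 = 3.0102 kW

COP = 4.3719, W = 3.0102 kW


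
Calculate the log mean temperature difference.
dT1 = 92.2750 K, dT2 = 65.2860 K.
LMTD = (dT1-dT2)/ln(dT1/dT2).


dT1/dT2 = 1.4134
ln(dT1/dT2) = 0.3460
LMTD = 26.9890 / 0.3460 = 78.0039 K

78.0039 K


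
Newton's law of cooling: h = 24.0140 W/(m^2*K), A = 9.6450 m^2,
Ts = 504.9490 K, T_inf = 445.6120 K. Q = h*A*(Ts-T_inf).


dT = 59.3370 K
Q = 24.0140 * 9.6450 * 59.3370 = 13743.3410 W

13743.3410 W


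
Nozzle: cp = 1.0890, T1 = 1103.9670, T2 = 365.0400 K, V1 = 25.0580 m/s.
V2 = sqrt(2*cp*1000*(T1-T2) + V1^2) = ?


dT = 738.9270 K
2*cp*1000*dT = 1609383.0060
V1^2 = 627.9034
V2 = sqrt(1610010.9094) = 1268.8621 m/s

1268.8621 m/s


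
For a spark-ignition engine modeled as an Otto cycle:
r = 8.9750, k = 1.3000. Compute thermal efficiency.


r^(k-1) = 1.9316
eta = 1 - 1/1.9316 = 0.4823 = 48.2286%

48.2286%


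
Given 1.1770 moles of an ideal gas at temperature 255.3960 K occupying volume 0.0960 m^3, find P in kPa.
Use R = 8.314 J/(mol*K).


P = nRT/V = 1.1770 * 8.314 * 255.3960 / 0.0960
= 2499.1975 / 0.0960 = 26033.3071 Pa = 26.0333 kPa

26.0333 kPa


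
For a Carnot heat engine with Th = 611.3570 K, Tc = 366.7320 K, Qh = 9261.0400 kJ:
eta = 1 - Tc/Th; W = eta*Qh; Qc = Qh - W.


eta = 1 - 366.7320/611.3570 = 0.4001
W = 0.4001 * 9261.0400 = 3705.6612 kJ
Qc = 9261.0400 - 3705.6612 = 5555.3788 kJ

eta = 40.0134%, W = 3705.6612 kJ, Qc = 5555.3788 kJ


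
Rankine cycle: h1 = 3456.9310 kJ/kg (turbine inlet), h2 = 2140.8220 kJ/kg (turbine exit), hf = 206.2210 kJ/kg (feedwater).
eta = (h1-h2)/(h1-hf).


W = 1316.1090 kJ/kg
Q_in = 3250.7100 kJ/kg
eta = 0.4049 = 40.4868%

eta = 40.4868%


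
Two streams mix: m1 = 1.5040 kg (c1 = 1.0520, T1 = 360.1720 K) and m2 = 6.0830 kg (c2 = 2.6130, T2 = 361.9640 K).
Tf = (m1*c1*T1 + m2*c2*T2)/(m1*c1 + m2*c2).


num = 6323.2410
den = 17.4771
Tf = 361.8018 K

361.8018 K


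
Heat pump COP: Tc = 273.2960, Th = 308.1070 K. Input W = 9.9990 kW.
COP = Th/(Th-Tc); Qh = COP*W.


COP = 308.1070 / 34.8110 = 8.8509
Qh = 8.8509 * 9.9990 = 88.4997 kW

COP = 8.8509, Qh = 88.4997 kW


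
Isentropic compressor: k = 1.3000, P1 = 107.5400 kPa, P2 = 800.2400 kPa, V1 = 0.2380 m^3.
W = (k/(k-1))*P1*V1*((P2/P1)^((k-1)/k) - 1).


(k-1)/k = 0.2308
(P2/P1)^exp = 1.5891
W = 4.3333 * 107.5400 * 0.2380 * (1.5891 - 1) = 65.3364 kJ

65.3364 kJ


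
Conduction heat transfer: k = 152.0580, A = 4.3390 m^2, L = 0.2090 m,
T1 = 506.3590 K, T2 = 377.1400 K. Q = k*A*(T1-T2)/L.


dT = 129.2190 K
Q = 152.0580 * 4.3390 * 129.2190 / 0.2090 = 407923.7710 W

407923.7710 W


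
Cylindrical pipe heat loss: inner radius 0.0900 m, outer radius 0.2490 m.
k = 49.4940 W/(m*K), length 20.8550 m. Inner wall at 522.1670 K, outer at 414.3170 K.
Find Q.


dT = 107.8500 K
ln(ro/ri) = 1.0176
Q = 2*pi*49.4940*20.8550*107.8500 / 1.0176 = 687333.0384 W

687333.0384 W


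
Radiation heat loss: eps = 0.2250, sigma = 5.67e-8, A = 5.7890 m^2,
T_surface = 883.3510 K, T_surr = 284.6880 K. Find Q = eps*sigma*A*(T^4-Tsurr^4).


T^4 = 6.0888e+11
Tsurr^4 = 6.5687e+09
Q = 0.2250 * 5.67e-8 * 5.7890 * 6.0231e+11 = 44482.7569 W

44482.7569 W


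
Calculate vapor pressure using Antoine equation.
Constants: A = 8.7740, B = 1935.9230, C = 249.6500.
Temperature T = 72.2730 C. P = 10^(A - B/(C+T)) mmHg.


C+T = 321.9230
B/(C+T) = 6.0136
log10(P) = 8.7740 - 6.0136 = 2.7604
P = 10^2.7604 = 575.9420 mmHg

575.9420 mmHg


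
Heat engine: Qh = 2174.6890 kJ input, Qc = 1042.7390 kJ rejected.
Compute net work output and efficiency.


W = 2174.6890 - 1042.7390 = 1131.9500 kJ
eta = 1131.9500 / 2174.6890 = 0.5205 = 52.0511%

W = 1131.9500 kJ, eta = 52.0511%


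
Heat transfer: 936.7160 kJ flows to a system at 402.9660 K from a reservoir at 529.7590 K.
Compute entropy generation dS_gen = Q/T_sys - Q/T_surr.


dS_sys = 936.7160/402.9660 = 2.3246 kJ/K
dS_surr = -936.7160/529.7590 = -1.7682 kJ/K
dS_gen = 2.3246 - 1.7682 = 0.5564 kJ/K (irreversible)

dS_gen = 0.5564 kJ/K, irreversible


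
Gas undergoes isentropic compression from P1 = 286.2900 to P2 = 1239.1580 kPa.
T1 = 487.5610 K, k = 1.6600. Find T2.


(k-1)/k = 0.3976
(P2/P1)^exp = 1.7906
T2 = 487.5610 * 1.7906 = 873.0193 K

873.0193 K


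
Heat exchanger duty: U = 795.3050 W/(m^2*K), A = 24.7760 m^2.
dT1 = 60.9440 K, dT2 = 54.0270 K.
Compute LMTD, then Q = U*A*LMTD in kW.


LMTD = 57.4161 K
Q = 795.3050 * 24.7760 * 57.4161 = 1131353.7112 W = 1131.3537 kW

1131.3537 kW


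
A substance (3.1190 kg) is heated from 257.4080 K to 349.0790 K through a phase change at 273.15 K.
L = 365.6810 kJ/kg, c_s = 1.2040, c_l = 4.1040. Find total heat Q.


Q1 (sensible, solid) = 3.1190 * 1.2040 * 15.7420 = 59.1156 kJ
Q2 (latent) = 3.1190 * 365.6810 = 1140.5590 kJ
Q3 (sensible, liquid) = 3.1190 * 4.1040 * 75.9290 = 971.9197 kJ
Q_total = 2171.5943 kJ

2171.5943 kJ


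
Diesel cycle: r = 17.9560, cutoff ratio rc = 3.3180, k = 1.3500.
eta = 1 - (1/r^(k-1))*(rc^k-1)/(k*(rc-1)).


r^(k-1) = 2.7477
rc^k = 5.0487
eta = 0.5291 = 52.9132%

52.9132%


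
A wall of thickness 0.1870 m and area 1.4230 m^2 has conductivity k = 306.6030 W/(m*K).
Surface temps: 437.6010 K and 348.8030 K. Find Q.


dT = 88.7980 K
Q = 306.6030 * 1.4230 * 88.7980 / 0.1870 = 207177.6382 W

207177.6382 W


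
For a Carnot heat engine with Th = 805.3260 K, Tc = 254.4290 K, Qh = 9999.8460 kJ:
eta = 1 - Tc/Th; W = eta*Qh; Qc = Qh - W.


eta = 1 - 254.4290/805.3260 = 0.6841
W = 0.6841 * 9999.8460 = 6840.5654 kJ
Qc = 9999.8460 - 6840.5654 = 3159.2806 kJ

eta = 68.4067%, W = 6840.5654 kJ, Qc = 3159.2806 kJ


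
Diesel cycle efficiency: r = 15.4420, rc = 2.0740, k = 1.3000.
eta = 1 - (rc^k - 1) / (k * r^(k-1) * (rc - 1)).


r^(k-1) = 2.2731
rc^k = 2.5814
eta = 0.5017 = 50.1716%

50.1716%


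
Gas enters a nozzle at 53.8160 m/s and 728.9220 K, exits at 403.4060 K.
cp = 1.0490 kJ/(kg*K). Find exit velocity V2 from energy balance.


dT = 325.5160 K
2*cp*1000*dT = 682932.5680
V1^2 = 2896.1619
V2 = sqrt(685828.7299) = 828.1478 m/s

828.1478 m/s


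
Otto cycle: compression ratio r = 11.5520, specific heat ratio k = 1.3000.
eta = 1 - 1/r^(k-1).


r^(k-1) = 2.0835
eta = 1 - 1/2.0835 = 0.5200 = 52.0042%

52.0042%


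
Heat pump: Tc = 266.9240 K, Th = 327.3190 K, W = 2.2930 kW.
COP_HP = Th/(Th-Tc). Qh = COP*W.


COP = 327.3190 / 60.3950 = 5.4196
Qh = 5.4196 * 2.2930 = 12.4272 kW

COP = 5.4196, Qh = 12.4272 kW


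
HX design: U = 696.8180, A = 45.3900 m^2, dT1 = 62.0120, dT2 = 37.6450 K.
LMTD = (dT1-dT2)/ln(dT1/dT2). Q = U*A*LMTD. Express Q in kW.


LMTD = 48.8192 K
Q = 696.8180 * 45.3900 * 48.8192 = 1544080.2645 W = 1544.0803 kW

1544.0803 kW


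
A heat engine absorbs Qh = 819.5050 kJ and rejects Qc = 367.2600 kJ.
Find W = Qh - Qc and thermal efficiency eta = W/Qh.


W = 819.5050 - 367.2600 = 452.2450 kJ
eta = 452.2450 / 819.5050 = 0.5519 = 55.1851%

W = 452.2450 kJ, eta = 55.1851%


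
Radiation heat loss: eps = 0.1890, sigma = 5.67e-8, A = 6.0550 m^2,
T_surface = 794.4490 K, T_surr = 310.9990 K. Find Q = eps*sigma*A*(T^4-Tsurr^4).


T^4 = 3.9835e+11
Tsurr^4 = 9.3548e+09
Q = 0.1890 * 5.67e-8 * 6.0550 * 3.8899e+11 = 25240.7624 W

25240.7624 W


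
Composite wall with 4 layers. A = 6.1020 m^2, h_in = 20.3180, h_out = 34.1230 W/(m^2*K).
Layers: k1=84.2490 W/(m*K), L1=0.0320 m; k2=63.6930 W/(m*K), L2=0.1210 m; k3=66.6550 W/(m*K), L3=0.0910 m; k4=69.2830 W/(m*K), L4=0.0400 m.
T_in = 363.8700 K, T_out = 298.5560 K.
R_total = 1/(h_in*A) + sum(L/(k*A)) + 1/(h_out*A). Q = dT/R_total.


R_conv_in = 1/(20.3180*6.1020) = 0.0081
R_1 = 0.0320/(84.2490*6.1020) = 6.2246e-05
R_2 = 0.1210/(63.6930*6.1020) = 0.0003
R_3 = 0.0910/(66.6550*6.1020) = 0.0002
R_4 = 0.0400/(69.2830*6.1020) = 9.4615e-05
R_conv_out = 1/(34.1230*6.1020) = 0.0048
R_total = 0.0136 K/W
Q = 65.3140 / 0.0136 = 4816.5377 W

R_total = 0.0136 K/W, Q = 4816.5377 W


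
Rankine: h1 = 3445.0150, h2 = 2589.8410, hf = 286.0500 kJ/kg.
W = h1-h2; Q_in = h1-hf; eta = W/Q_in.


W = 855.1740 kJ/kg
Q_in = 3158.9650 kJ/kg
eta = 0.2707 = 27.0713%

eta = 27.0713%


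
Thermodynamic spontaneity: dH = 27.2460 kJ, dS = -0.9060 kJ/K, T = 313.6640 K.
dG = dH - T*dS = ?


T*dS = 313.6640 * -0.9060 = -284.1796 kJ
dG = 27.2460 + 284.1796 = 311.4256 kJ (non-spontaneous)

dG = 311.4256 kJ, non-spontaneous


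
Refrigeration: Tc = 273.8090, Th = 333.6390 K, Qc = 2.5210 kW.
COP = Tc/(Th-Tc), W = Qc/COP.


COP = 273.8090 / 59.8300 = 4.5764
W = 2.5210 / 4.5764 = 0.5509 kW

COP = 4.5764, W = 0.5509 kW


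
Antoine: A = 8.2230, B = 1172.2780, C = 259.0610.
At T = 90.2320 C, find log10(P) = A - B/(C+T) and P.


C+T = 349.2930
B/(C+T) = 3.3561
log10(P) = 8.2230 - 3.3561 = 4.8669
P = 10^4.8669 = 73596.1122 mmHg

73596.1122 mmHg


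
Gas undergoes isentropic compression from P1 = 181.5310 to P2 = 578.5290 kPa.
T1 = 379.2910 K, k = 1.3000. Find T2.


(k-1)/k = 0.2308
(P2/P1)^exp = 1.3067
T2 = 379.2910 * 1.3067 = 495.6052 K

495.6052 K


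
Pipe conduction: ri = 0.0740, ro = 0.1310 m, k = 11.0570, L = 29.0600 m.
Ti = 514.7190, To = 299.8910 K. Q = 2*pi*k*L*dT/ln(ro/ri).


dT = 214.8280 K
ln(ro/ri) = 0.5711
Q = 2*pi*11.0570*29.0600*214.8280 / 0.5711 = 759393.7253 W

759393.7253 W


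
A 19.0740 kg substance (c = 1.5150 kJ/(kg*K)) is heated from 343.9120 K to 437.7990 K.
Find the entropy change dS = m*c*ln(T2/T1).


T2/T1 = 1.2730
ln(T2/T1) = 0.2414
dS = 19.0740 * 1.5150 * 0.2414 = 6.9750 kJ/K

6.9750 kJ/K


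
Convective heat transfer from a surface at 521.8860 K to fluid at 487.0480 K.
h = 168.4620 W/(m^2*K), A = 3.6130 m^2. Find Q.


dT = 34.8380 K
Q = 168.4620 * 3.6130 * 34.8380 = 21204.2604 W

21204.2604 W


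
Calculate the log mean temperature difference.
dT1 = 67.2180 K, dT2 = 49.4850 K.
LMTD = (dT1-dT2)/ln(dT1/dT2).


dT1/dT2 = 1.3584
ln(dT1/dT2) = 0.3063
LMTD = 17.7330 / 0.3063 = 57.8996 K

57.8996 K


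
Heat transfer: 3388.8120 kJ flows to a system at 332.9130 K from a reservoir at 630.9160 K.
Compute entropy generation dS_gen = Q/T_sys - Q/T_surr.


dS_sys = 3388.8120/332.9130 = 10.1793 kJ/K
dS_surr = -3388.8120/630.9160 = -5.3713 kJ/K
dS_gen = 10.1793 - 5.3713 = 4.8080 kJ/K (irreversible)

dS_gen = 4.8080 kJ/K, irreversible


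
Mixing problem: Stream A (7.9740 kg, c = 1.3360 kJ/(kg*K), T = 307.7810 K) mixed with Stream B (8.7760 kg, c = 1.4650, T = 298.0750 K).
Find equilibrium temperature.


num = 7111.1748
den = 23.5101
Tf = 302.4731 K

302.4731 K


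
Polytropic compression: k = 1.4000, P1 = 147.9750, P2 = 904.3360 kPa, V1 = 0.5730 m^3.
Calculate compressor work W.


(k-1)/k = 0.2857
(P2/P1)^exp = 1.6773
W = 3.5000 * 147.9750 * 0.5730 * (1.6773 - 1) = 200.9994 kJ

200.9994 kJ


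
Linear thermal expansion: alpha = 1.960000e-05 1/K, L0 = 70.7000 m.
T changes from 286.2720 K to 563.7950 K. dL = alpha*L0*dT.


dT = 277.5230 K
dL = 1.960000e-05 * 70.7000 * 277.5230 = 0.384569 m
L_final = 71.084569 m

dL = 0.384569 m


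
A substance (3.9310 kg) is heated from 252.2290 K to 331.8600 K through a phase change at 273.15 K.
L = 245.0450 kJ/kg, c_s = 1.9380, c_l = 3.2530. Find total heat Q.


Q1 (sensible, solid) = 3.9310 * 1.9380 * 20.9210 = 159.3820 kJ
Q2 (latent) = 3.9310 * 245.0450 = 963.2719 kJ
Q3 (sensible, liquid) = 3.9310 * 3.2530 * 58.7100 = 750.7566 kJ
Q_total = 1873.4105 kJ

1873.4105 kJ


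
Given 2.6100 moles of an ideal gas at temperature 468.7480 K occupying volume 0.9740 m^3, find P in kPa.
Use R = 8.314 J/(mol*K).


P = nRT/V = 2.6100 * 8.314 * 468.7480 / 0.9740
= 10171.6160 / 0.9740 = 10443.1376 Pa = 10.4431 kPa

10.4431 kPa


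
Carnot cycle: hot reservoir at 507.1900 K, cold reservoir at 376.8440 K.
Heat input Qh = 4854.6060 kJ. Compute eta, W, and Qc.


eta = 1 - 376.8440/507.1900 = 0.2570
W = 0.2570 * 4854.6060 = 1247.6162 kJ
Qc = 4854.6060 - 1247.6162 = 3606.9898 kJ

eta = 25.6996%, W = 1247.6162 kJ, Qc = 3606.9898 kJ


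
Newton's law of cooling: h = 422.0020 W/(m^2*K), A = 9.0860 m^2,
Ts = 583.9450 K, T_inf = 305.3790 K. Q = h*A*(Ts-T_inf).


dT = 278.5660 K
Q = 422.0020 * 9.0860 * 278.5660 = 1068108.4474 W

1068108.4474 W


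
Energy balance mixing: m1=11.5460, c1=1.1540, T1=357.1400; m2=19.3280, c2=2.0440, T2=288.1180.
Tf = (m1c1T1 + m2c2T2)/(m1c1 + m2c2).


num = 16141.0775
den = 52.8305
Tf = 305.5256 K

305.5256 K


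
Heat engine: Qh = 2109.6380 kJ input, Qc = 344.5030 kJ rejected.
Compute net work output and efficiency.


W = 2109.6380 - 344.5030 = 1765.1350 kJ
eta = 1765.1350 / 2109.6380 = 0.8367 = 83.6700%

W = 1765.1350 kJ, eta = 83.6700%


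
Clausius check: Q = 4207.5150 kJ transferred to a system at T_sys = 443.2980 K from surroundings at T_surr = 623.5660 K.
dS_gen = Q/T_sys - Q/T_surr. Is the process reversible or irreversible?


dS_sys = 4207.5150/443.2980 = 9.4914 kJ/K
dS_surr = -4207.5150/623.5660 = -6.7475 kJ/K
dS_gen = 9.4914 - 6.7475 = 2.7439 kJ/K (irreversible)

dS_gen = 2.7439 kJ/K, irreversible


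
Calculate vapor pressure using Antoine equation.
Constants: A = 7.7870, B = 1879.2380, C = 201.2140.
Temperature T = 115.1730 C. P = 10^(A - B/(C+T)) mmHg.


C+T = 316.3870
B/(C+T) = 5.9397
log10(P) = 7.7870 - 5.9397 = 1.8473
P = 10^1.8473 = 70.3588 mmHg

70.3588 mmHg


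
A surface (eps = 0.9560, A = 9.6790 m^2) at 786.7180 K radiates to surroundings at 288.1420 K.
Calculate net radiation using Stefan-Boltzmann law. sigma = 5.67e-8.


T^4 = 3.8307e+11
Tsurr^4 = 6.8933e+09
Q = 0.9560 * 5.67e-8 * 9.6790 * 3.7618e+11 = 197361.0845 W

197361.0845 W


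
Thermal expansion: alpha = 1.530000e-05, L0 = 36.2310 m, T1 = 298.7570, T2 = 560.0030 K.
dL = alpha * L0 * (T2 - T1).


dT = 261.2460 K
dL = 1.530000e-05 * 36.2310 * 261.2460 = 0.144818 m
L_final = 36.375818 m

dL = 0.144818 m


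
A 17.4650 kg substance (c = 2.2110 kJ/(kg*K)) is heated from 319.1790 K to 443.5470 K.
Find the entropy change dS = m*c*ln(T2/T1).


T2/T1 = 1.3896
ln(T2/T1) = 0.3291
dS = 17.4650 * 2.2110 * 0.3291 = 12.7064 kJ/K

12.7064 kJ/K


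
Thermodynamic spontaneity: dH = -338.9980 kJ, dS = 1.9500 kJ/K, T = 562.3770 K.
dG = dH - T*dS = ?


T*dS = 562.3770 * 1.9500 = 1096.6351 kJ
dG = -338.9980 - 1096.6351 = -1435.6331 kJ (spontaneous)

dG = -1435.6331 kJ, spontaneous


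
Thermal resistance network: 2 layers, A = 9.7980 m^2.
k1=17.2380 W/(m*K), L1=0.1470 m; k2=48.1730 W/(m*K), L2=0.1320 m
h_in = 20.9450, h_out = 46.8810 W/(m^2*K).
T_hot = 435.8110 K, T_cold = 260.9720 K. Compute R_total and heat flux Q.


R_conv_in = 1/(20.9450*9.7980) = 0.0049
R_1 = 0.1470/(17.2380*9.7980) = 0.0009
R_2 = 0.1320/(48.1730*9.7980) = 0.0003
R_conv_out = 1/(46.8810*9.7980) = 0.0022
R_total = 0.0082 K/W
Q = 174.8390 / 0.0082 = 21322.1238 W

R_total = 0.0082 K/W, Q = 21322.1238 W


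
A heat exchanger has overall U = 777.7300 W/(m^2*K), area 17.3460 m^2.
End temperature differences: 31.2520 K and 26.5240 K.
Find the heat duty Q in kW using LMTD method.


LMTD = 28.8234 K
Q = 777.7300 * 17.3460 * 28.8234 = 388842.2071 W = 388.8422 kW

388.8422 kW


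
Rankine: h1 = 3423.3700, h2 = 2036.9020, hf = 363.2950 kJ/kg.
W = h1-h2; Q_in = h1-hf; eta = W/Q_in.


W = 1386.4680 kJ/kg
Q_in = 3060.0750 kJ/kg
eta = 0.4531 = 45.3083%

eta = 45.3083%


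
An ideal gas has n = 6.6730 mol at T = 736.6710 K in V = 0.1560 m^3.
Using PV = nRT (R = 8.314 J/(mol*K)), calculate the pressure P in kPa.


P = nRT/V = 6.6730 * 8.314 * 736.6710 / 0.1560
= 40870.0076 / 0.1560 = 261987.2283 Pa = 261.9872 kPa

261.9872 kPa


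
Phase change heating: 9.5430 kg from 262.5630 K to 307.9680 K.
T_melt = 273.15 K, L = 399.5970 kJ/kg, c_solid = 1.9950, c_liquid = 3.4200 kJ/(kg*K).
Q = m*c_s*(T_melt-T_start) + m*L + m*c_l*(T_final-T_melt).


Q1 (sensible, solid) = 9.5430 * 1.9950 * 10.5870 = 201.5583 kJ
Q2 (latent) = 9.5430 * 399.5970 = 3813.3542 kJ
Q3 (sensible, liquid) = 9.5430 * 3.4200 * 34.8180 = 1136.3572 kJ
Q_total = 5151.2696 kJ

5151.2696 kJ


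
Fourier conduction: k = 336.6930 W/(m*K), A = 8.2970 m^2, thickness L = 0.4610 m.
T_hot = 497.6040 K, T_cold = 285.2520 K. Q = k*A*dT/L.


dT = 212.3520 K
Q = 336.6930 * 8.2970 * 212.3520 / 0.4610 = 1286798.6828 W

1286798.6828 W


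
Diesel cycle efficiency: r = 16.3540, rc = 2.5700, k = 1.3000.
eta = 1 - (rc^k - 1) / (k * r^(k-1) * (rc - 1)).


r^(k-1) = 2.3125
rc^k = 3.4112
eta = 0.4891 = 48.9129%

48.9129%


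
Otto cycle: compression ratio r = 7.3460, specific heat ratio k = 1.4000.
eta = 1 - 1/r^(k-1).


r^(k-1) = 2.2203
eta = 1 - 1/2.2203 = 0.5496 = 54.9619%

54.9619%


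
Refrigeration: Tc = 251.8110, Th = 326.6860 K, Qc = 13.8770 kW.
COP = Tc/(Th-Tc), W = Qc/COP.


COP = 251.8110 / 74.8750 = 3.3631
W = 13.8770 / 3.3631 = 4.1263 kW

COP = 3.3631, W = 4.1263 kW


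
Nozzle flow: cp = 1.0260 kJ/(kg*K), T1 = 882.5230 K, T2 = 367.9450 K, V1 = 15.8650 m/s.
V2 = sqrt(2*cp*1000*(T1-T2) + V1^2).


dT = 514.5780 K
2*cp*1000*dT = 1055914.0560
V1^2 = 251.6982
V2 = sqrt(1056165.7542) = 1027.6993 m/s

1027.6993 m/s


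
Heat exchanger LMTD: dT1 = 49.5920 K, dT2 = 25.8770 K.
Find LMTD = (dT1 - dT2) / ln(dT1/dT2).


dT1/dT2 = 1.9165
ln(dT1/dT2) = 0.6505
LMTD = 23.7150 / 0.6505 = 36.4580 K

36.4580 K


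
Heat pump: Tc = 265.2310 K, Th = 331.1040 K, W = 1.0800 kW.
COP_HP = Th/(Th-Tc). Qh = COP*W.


COP = 331.1040 / 65.8730 = 5.0264
Qh = 5.0264 * 1.0800 = 5.4285 kW

COP = 5.0264, Qh = 5.4285 kW


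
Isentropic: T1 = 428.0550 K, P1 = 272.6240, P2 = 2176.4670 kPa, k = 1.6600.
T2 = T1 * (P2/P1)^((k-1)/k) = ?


(k-1)/k = 0.3976
(P2/P1)^exp = 2.2840
T2 = 428.0550 * 2.2840 = 977.6892 K

977.6892 K


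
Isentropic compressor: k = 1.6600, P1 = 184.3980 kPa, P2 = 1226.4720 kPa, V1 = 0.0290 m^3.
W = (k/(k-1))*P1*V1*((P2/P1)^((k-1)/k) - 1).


(k-1)/k = 0.3976
(P2/P1)^exp = 2.1241
W = 2.5152 * 184.3980 * 0.0290 * (2.1241 - 1) = 15.1192 kJ

15.1192 kJ


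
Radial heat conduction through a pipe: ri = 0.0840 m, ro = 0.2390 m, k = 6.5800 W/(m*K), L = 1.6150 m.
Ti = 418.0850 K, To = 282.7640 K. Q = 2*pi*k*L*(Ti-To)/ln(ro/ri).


dT = 135.3210 K
ln(ro/ri) = 1.0456
Q = 2*pi*6.5800*1.6150*135.3210 / 1.0456 = 8640.8903 W

8640.8903 W


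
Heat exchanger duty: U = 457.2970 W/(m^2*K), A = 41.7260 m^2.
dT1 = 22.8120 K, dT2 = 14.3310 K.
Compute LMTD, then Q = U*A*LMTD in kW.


LMTD = 18.2441 K
Q = 457.2970 * 41.7260 * 18.2441 = 348119.5490 W = 348.1195 kW

348.1195 kW


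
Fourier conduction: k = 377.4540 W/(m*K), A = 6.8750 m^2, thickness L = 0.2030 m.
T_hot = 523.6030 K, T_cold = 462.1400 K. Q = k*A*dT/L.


dT = 61.4630 K
Q = 377.4540 * 6.8750 * 61.4630 / 0.2030 = 785695.8350 W

785695.8350 W


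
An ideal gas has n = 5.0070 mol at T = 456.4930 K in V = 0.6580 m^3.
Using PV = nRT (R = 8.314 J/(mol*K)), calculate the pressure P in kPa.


P = nRT/V = 5.0070 * 8.314 * 456.4930 / 0.6580
= 19002.9810 / 0.6580 = 28879.9103 Pa = 28.8799 kPa

28.8799 kPa


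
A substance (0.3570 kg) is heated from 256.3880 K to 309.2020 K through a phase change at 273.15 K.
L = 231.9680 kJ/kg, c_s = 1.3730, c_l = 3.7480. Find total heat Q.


Q1 (sensible, solid) = 0.3570 * 1.3730 * 16.7620 = 8.2161 kJ
Q2 (latent) = 0.3570 * 231.9680 = 82.8126 kJ
Q3 (sensible, liquid) = 0.3570 * 3.7480 * 36.0520 = 48.2389 kJ
Q_total = 139.2675 kJ

139.2675 kJ


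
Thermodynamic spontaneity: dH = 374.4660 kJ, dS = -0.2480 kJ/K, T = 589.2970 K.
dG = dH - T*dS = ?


T*dS = 589.2970 * -0.2480 = -146.1457 kJ
dG = 374.4660 + 146.1457 = 520.6117 kJ (non-spontaneous)

dG = 520.6117 kJ, non-spontaneous


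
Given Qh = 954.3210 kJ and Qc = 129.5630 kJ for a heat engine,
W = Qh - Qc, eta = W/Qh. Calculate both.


W = 954.3210 - 129.5630 = 824.7580 kJ
eta = 824.7580 / 954.3210 = 0.8642 = 86.4235%

W = 824.7580 kJ, eta = 86.4235%


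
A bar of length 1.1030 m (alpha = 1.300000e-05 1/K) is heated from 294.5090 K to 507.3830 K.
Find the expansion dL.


dT = 212.8740 K
dL = 1.300000e-05 * 1.1030 * 212.8740 = 0.003052 m
L_final = 1.106052 m

dL = 0.003052 m


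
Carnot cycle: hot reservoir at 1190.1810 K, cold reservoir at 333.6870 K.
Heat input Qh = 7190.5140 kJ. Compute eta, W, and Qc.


eta = 1 - 333.6870/1190.1810 = 0.7196
W = 0.7196 * 7190.5140 = 5174.5340 kJ
Qc = 7190.5140 - 5174.5340 = 2015.9800 kJ

eta = 71.9633%, W = 5174.5340 kJ, Qc = 2015.9800 kJ


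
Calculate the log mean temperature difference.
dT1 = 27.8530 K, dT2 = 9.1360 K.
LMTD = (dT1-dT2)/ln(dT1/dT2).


dT1/dT2 = 3.0487
ln(dT1/dT2) = 1.1147
LMTD = 18.7170 / 1.1147 = 16.7908 K

16.7908 K


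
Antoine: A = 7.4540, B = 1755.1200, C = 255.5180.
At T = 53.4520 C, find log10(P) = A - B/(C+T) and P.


C+T = 308.9700
B/(C+T) = 5.6806
log10(P) = 7.4540 - 5.6806 = 1.7734
P = 10^1.7734 = 59.3538 mmHg

59.3538 mmHg


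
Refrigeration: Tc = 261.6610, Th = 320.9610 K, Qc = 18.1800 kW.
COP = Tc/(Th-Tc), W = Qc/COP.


COP = 261.6610 / 59.3000 = 4.4125
W = 18.1800 / 4.4125 = 4.1201 kW

COP = 4.4125, W = 4.1201 kW


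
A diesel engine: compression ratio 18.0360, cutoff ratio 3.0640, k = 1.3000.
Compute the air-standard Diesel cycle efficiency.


r^(k-1) = 2.3815
rc^k = 4.2872
eta = 0.4856 = 48.5562%

48.5562%


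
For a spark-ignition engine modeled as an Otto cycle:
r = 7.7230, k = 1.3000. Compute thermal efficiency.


r^(k-1) = 1.8464
eta = 1 - 1/1.8464 = 0.4584 = 45.8418%

45.8418%


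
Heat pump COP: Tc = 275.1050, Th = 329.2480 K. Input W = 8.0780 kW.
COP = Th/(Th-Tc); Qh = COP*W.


COP = 329.2480 / 54.1430 = 6.0811
Qh = 6.0811 * 8.0780 = 49.1230 kW

COP = 6.0811, Qh = 49.1230 kW


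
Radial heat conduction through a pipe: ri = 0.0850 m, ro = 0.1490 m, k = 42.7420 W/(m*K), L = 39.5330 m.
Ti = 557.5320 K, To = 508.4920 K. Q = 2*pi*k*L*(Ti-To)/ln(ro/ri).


dT = 49.0400 K
ln(ro/ri) = 0.5613
Q = 2*pi*42.7420*39.5330*49.0400 / 0.5613 = 927585.0287 W

927585.0287 W


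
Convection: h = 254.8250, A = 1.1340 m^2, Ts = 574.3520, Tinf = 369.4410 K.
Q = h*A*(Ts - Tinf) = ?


dT = 204.9110 K
Q = 254.8250 * 1.1340 * 204.9110 = 59213.4493 W

59213.4493 W


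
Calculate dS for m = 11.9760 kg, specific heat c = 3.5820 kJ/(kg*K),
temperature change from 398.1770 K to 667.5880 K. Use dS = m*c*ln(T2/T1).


T2/T1 = 1.6766
ln(T2/T1) = 0.5168
dS = 11.9760 * 3.5820 * 0.5168 = 22.1686 kJ/K

22.1686 kJ/K


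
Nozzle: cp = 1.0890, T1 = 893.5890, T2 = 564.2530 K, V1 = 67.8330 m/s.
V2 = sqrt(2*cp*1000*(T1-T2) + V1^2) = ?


dT = 329.3360 K
2*cp*1000*dT = 717293.8080
V1^2 = 4601.3159
V2 = sqrt(721895.1239) = 849.6441 m/s

849.6441 m/s


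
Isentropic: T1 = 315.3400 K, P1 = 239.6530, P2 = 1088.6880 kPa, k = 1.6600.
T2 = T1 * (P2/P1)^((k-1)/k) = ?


(k-1)/k = 0.3976
(P2/P1)^exp = 1.8253
T2 = 315.3400 * 1.8253 = 575.6034 K

575.6034 K


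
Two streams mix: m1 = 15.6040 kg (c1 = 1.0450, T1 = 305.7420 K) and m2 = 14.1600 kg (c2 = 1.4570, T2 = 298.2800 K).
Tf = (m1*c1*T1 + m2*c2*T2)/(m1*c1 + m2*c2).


num = 11139.3346
den = 36.9373
Tf = 301.5741 K

301.5741 K


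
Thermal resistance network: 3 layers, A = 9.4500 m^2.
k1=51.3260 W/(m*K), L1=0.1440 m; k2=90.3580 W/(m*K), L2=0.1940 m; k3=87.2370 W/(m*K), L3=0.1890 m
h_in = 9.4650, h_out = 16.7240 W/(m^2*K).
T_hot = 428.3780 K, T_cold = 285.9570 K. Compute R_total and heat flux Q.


R_conv_in = 1/(9.4650*9.4500) = 0.0112
R_1 = 0.1440/(51.3260*9.4500) = 0.0003
R_2 = 0.1940/(90.3580*9.4500) = 0.0002
R_3 = 0.1890/(87.2370*9.4500) = 0.0002
R_conv_out = 1/(16.7240*9.4500) = 0.0063
R_total = 0.0183 K/W
Q = 142.4210 / 0.0183 = 7799.2174 W

R_total = 0.0183 K/W, Q = 7799.2174 W


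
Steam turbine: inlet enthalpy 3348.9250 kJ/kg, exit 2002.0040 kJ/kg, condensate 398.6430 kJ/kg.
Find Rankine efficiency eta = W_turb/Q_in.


W = 1346.9210 kJ/kg
Q_in = 2950.2820 kJ/kg
eta = 0.4565 = 45.6540%

eta = 45.6540%


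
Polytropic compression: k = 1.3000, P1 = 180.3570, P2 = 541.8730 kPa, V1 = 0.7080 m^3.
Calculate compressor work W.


(k-1)/k = 0.2308
(P2/P1)^exp = 1.2890
W = 4.3333 * 180.3570 * 0.7080 * (1.2890 - 1) = 159.9146 kJ

159.9146 kJ


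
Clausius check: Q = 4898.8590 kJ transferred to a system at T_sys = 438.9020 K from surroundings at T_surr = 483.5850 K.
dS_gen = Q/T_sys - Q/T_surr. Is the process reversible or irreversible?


dS_sys = 4898.8590/438.9020 = 11.1616 kJ/K
dS_surr = -4898.8590/483.5850 = -10.1303 kJ/K
dS_gen = 11.1616 - 10.1303 = 1.0313 kJ/K (irreversible)

dS_gen = 1.0313 kJ/K, irreversible


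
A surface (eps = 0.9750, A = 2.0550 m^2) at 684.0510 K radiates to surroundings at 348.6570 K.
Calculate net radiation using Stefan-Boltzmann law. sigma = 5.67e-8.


T^4 = 2.1895e+11
Tsurr^4 = 1.4777e+10
Q = 0.9750 * 5.67e-8 * 2.0550 * 2.0418e+11 = 23195.6695 W

23195.6695 W


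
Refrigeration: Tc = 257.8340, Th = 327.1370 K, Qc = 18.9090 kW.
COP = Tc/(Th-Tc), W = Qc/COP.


COP = 257.8340 / 69.3030 = 3.7204
W = 18.9090 / 3.7204 = 5.0825 kW

COP = 3.7204, W = 5.0825 kW


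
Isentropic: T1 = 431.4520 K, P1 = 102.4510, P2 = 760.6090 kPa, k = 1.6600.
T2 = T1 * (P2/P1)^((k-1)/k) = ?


(k-1)/k = 0.3976
(P2/P1)^exp = 2.2190
T2 = 431.4520 * 2.2190 = 957.3983 K

957.3983 K


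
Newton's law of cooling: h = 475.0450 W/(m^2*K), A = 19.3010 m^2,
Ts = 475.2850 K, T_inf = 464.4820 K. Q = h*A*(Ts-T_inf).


dT = 10.8030 K
Q = 475.0450 * 19.3010 * 10.8030 = 99051.0168 W

99051.0168 W


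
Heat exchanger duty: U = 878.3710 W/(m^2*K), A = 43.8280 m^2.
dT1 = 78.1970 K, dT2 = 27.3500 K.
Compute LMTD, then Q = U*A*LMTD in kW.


LMTD = 48.4020 K
Q = 878.3710 * 43.8280 * 48.4020 = 1863343.0576 W = 1863.3431 kW

1863.3431 kW


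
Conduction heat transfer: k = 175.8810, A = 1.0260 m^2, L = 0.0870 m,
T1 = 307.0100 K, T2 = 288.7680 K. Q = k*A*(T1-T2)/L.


dT = 18.2420 K
Q = 175.8810 * 1.0260 * 18.2420 / 0.0870 = 37837.2431 W

37837.2431 W


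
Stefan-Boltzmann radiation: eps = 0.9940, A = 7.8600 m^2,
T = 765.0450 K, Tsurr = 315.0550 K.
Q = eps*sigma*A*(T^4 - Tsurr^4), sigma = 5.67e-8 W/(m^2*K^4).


T^4 = 3.4257e+11
Tsurr^4 = 9.8525e+09
Q = 0.9940 * 5.67e-8 * 7.8600 * 3.3272e+11 = 147389.3883 W

147389.3883 W


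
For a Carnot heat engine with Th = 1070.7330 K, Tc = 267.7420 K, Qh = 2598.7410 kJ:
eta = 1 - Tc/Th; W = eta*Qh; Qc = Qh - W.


eta = 1 - 267.7420/1070.7330 = 0.7499
W = 0.7499 * 2598.7410 = 1948.9132 kJ
Qc = 2598.7410 - 1948.9132 = 649.8278 kJ

eta = 74.9945%, W = 1948.9132 kJ, Qc = 649.8278 kJ


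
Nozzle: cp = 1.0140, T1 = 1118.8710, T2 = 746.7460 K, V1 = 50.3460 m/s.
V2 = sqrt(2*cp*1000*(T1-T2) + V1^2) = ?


dT = 372.1250 K
2*cp*1000*dT = 754669.5000
V1^2 = 2534.7197
V2 = sqrt(757204.2197) = 870.1748 m/s

870.1748 m/s


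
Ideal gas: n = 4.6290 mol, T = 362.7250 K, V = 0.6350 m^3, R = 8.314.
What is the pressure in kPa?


P = nRT/V = 4.6290 * 8.314 * 362.7250 / 0.6350
= 13959.6552 / 0.6350 = 21983.7089 Pa = 21.9837 kPa

21.9837 kPa


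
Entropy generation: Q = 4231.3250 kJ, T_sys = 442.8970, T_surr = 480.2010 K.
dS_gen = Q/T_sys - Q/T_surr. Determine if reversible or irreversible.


dS_sys = 4231.3250/442.8970 = 9.5537 kJ/K
dS_surr = -4231.3250/480.2010 = -8.8116 kJ/K
dS_gen = 9.5537 - 8.8116 = 0.7422 kJ/K (irreversible)

dS_gen = 0.7422 kJ/K, irreversible


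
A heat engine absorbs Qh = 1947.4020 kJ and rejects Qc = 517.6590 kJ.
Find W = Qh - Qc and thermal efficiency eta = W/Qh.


W = 1947.4020 - 517.6590 = 1429.7430 kJ
eta = 1429.7430 / 1947.4020 = 0.7342 = 73.4180%

W = 1429.7430 kJ, eta = 73.4180%


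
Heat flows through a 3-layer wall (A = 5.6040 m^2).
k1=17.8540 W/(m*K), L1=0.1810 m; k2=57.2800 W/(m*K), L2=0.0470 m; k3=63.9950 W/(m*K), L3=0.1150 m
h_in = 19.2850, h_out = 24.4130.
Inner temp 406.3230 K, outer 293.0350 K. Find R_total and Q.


R_conv_in = 1/(19.2850*5.6040) = 0.0093
R_1 = 0.1810/(17.8540*5.6040) = 0.0018
R_2 = 0.0470/(57.2800*5.6040) = 0.0001
R_3 = 0.1150/(63.9950*5.6040) = 0.0003
R_conv_out = 1/(24.4130*5.6040) = 0.0073
R_total = 0.0188 K/W
Q = 113.2880 / 0.0188 = 6013.6462 W

R_total = 0.0188 K/W, Q = 6013.6462 W


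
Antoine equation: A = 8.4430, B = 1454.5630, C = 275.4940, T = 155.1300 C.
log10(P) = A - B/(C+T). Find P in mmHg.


C+T = 430.6240
B/(C+T) = 3.3778
log10(P) = 8.4430 - 3.3778 = 5.0652
P = 10^5.0652 = 116197.5820 mmHg

116197.5820 mmHg


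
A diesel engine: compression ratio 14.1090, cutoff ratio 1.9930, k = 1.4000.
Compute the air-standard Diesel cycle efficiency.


r^(k-1) = 2.8827
rc^k = 2.6261
eta = 0.5942 = 59.4239%

59.4239%


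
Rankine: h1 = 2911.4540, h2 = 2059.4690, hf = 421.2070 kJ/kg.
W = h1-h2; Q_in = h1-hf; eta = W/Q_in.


W = 851.9850 kJ/kg
Q_in = 2490.2470 kJ/kg
eta = 0.3421 = 34.2129%

eta = 34.2129%


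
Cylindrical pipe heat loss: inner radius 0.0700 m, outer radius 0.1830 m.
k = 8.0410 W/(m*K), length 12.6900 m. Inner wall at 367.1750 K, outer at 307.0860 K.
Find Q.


dT = 60.0890 K
ln(ro/ri) = 0.9610
Q = 2*pi*8.0410*12.6900*60.0890 / 0.9610 = 40089.1870 W

40089.1870 W


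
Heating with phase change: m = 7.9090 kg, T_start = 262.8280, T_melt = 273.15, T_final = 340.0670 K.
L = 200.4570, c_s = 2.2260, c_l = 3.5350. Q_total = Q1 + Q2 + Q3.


Q1 (sensible, solid) = 7.9090 * 2.2260 * 10.3220 = 181.7233 kJ
Q2 (latent) = 7.9090 * 200.4570 = 1585.4144 kJ
Q3 (sensible, liquid) = 7.9090 * 3.5350 * 66.9170 = 1870.8866 kJ
Q_total = 3638.0243 kJ

3638.0243 kJ


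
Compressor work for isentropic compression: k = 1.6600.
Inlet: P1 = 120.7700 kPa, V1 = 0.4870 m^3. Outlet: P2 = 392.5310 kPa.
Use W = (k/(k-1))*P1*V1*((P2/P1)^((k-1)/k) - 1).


(k-1)/k = 0.3976
(P2/P1)^exp = 1.5978
W = 2.5152 * 120.7700 * 0.4870 * (1.5978 - 1) = 88.4372 kJ

88.4372 kJ


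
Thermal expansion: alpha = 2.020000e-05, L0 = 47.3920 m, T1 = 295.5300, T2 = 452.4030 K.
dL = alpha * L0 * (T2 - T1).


dT = 156.8730 K
dL = 2.020000e-05 * 47.3920 * 156.8730 = 0.150177 m
L_final = 47.542177 m

dL = 0.150177 m


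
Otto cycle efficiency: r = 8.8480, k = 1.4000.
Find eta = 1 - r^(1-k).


r^(k-1) = 2.3919
eta = 1 - 1/2.3919 = 0.5819 = 58.1918%

58.1918%


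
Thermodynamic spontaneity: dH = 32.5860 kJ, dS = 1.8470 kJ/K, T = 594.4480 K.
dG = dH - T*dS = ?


T*dS = 594.4480 * 1.8470 = 1097.9455 kJ
dG = 32.5860 - 1097.9455 = -1065.3595 kJ (spontaneous)

dG = -1065.3595 kJ, spontaneous


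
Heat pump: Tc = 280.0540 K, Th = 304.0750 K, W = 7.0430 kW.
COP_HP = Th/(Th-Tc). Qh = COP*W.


COP = 304.0750 / 24.0210 = 12.6587
Qh = 12.6587 * 7.0430 = 89.1553 kW

COP = 12.6587, Qh = 89.1553 kW


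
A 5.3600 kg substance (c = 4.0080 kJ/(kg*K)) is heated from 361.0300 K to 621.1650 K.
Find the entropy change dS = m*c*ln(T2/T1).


T2/T1 = 1.7205
ln(T2/T1) = 0.5426
dS = 5.3600 * 4.0080 * 0.5426 = 11.6574 kJ/K

11.6574 kJ/K


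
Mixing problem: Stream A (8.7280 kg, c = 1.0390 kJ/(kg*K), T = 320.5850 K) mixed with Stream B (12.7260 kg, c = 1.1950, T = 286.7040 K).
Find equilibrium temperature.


num = 7267.2616
den = 24.2760
Tf = 299.3604 K

299.3604 K


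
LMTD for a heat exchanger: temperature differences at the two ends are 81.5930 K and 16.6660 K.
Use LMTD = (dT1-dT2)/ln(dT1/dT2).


dT1/dT2 = 4.8958
ln(dT1/dT2) = 1.5884
LMTD = 64.9270 / 1.5884 = 40.8764 K

40.8764 K


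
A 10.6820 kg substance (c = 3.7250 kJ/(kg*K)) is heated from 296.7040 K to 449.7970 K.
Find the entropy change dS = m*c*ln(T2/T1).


T2/T1 = 1.5160
ln(T2/T1) = 0.4161
dS = 10.6820 * 3.7250 * 0.4161 = 16.5553 kJ/K

16.5553 kJ/K


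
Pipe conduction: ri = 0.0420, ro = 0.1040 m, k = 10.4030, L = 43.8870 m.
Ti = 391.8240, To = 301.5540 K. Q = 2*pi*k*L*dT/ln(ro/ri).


dT = 90.2700 K
ln(ro/ri) = 0.9067
Q = 2*pi*10.4030*43.8870*90.2700 / 0.9067 = 285590.6567 W

285590.6567 W


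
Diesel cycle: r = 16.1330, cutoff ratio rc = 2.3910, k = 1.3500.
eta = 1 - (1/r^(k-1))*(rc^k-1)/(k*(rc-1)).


r^(k-1) = 2.6467
rc^k = 3.2440
eta = 0.5485 = 54.8494%

54.8494%


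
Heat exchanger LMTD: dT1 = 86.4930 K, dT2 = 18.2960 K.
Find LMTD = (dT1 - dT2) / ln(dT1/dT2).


dT1/dT2 = 4.7274
ln(dT1/dT2) = 1.5534
LMTD = 68.1970 / 1.5534 = 43.9023 K

43.9023 K
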